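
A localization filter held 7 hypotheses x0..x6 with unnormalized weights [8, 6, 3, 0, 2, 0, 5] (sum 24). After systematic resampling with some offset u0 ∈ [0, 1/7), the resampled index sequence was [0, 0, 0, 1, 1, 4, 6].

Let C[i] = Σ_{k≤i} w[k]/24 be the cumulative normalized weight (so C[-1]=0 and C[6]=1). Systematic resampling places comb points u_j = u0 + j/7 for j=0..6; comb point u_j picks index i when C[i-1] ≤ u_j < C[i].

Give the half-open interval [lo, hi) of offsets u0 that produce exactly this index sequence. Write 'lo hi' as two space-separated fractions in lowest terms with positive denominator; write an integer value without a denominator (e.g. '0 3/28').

C = [1/3, 7/12, 17/24, 17/24, 19/24, 19/24, 1]
j=0 picked index 0: u0 ∈ [0, 1/3)
j=1 picked index 0: u0 ∈ [-1/7, 4/21)
j=2 picked index 0: u0 ∈ [-2/7, 1/21)
j=3 picked index 1: u0 ∈ [-2/21, 13/84)
j=4 picked index 1: u0 ∈ [-5/21, 1/84)
j=5 picked index 4: u0 ∈ [-1/168, 13/168)
j=6 picked index 6: u0 ∈ [-11/168, 1/7)
intersection: [0, 1/84)

0 1/84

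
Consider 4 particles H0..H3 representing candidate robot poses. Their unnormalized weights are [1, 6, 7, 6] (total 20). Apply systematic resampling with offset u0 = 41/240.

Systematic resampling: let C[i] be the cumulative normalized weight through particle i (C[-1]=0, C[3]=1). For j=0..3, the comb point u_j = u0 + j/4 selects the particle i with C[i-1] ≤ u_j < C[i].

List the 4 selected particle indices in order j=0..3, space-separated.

1 2 2 3

C = [1/20, 7/20, 7/10, 1]
j=0: u_0=41/240 ∈ [1/20, 7/20) → index 1
j=1: u_1=101/240 ∈ [7/20, 7/10) → index 2
j=2: u_2=161/240 ∈ [7/20, 7/10) → index 2
j=3: u_3=221/240 ∈ [7/10, 1) → index 3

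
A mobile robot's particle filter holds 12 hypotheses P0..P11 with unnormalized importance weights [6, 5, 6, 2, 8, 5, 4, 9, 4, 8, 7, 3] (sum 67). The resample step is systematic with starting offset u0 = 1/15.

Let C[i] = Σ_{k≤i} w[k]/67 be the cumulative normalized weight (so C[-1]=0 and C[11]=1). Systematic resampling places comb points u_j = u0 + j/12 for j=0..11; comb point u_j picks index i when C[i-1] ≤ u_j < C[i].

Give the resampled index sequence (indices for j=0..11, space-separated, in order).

C = [6/67, 11/67, 17/67, 19/67, 27/67, 32/67, 36/67, 45/67, 49/67, 57/67, 64/67, 1]
j=0: u_0=1/15 ∈ [0, 6/67) → index 0
j=1: u_1=3/20 ∈ [6/67, 11/67) → index 1
j=2: u_2=7/30 ∈ [11/67, 17/67) → index 2
j=3: u_3=19/60 ∈ [19/67, 27/67) → index 4
j=4: u_4=2/5 ∈ [19/67, 27/67) → index 4
j=5: u_5=29/60 ∈ [32/67, 36/67) → index 6
j=6: u_6=17/30 ∈ [36/67, 45/67) → index 7
j=7: u_7=13/20 ∈ [36/67, 45/67) → index 7
j=8: u_8=11/15 ∈ [49/67, 57/67) → index 9
j=9: u_9=49/60 ∈ [49/67, 57/67) → index 9
j=10: u_10=9/10 ∈ [57/67, 64/67) → index 10
j=11: u_11=59/60 ∈ [64/67, 1) → index 11

0 1 2 4 4 6 7 7 9 9 10 11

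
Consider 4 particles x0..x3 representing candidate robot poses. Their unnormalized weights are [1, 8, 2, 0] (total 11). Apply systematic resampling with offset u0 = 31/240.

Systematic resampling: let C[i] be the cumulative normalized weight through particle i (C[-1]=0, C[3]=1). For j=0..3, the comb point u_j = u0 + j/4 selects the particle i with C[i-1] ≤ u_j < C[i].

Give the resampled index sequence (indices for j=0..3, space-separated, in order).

C = [1/11, 9/11, 1, 1]
j=0: u_0=31/240 ∈ [1/11, 9/11) → index 1
j=1: u_1=91/240 ∈ [1/11, 9/11) → index 1
j=2: u_2=151/240 ∈ [1/11, 9/11) → index 1
j=3: u_3=211/240 ∈ [9/11, 1) → index 2

1 1 1 2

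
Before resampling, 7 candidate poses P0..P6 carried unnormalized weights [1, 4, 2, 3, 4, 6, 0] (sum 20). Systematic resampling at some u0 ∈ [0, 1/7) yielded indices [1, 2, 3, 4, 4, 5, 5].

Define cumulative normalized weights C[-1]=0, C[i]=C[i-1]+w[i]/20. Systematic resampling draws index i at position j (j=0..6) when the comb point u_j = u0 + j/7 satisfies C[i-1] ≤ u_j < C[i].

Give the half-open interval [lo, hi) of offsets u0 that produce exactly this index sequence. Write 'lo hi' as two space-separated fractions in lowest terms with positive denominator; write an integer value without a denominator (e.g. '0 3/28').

C = [1/20, 1/4, 7/20, 1/2, 7/10, 1, 1]
j=0 picked index 1: u0 ∈ [1/20, 1/4)
j=1 picked index 2: u0 ∈ [3/28, 29/140)
j=2 picked index 3: u0 ∈ [9/140, 3/14)
j=3 picked index 4: u0 ∈ [1/14, 19/70)
j=4 picked index 4: u0 ∈ [-1/14, 9/70)
j=5 picked index 5: u0 ∈ [-1/70, 2/7)
j=6 picked index 5: u0 ∈ [-11/70, 1/7)
intersection: [3/28, 9/70)

3/28 9/70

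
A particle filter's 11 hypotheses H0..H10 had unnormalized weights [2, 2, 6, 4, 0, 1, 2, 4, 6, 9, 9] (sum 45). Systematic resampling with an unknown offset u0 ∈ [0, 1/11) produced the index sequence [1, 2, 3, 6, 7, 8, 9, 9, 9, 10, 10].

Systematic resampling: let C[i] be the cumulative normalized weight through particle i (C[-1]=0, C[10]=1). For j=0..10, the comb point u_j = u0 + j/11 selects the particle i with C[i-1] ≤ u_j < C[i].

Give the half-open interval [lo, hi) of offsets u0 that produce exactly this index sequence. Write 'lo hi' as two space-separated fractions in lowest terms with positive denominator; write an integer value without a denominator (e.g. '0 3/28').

2/33 4/55

C = [2/45, 4/45, 2/9, 14/45, 14/45, 1/3, 17/45, 7/15, 3/5, 4/5, 1]
j=0 picked index 1: u0 ∈ [2/45, 4/45)
j=1 picked index 2: u0 ∈ [-1/495, 13/99)
j=2 picked index 3: u0 ∈ [4/99, 64/495)
j=3 picked index 6: u0 ∈ [2/33, 52/495)
j=4 picked index 7: u0 ∈ [7/495, 17/165)
j=5 picked index 8: u0 ∈ [2/165, 8/55)
j=6 picked index 9: u0 ∈ [3/55, 14/55)
j=7 picked index 9: u0 ∈ [-2/55, 9/55)
j=8 picked index 9: u0 ∈ [-7/55, 4/55)
j=9 picked index 10: u0 ∈ [-1/55, 2/11)
j=10 picked index 10: u0 ∈ [-6/55, 1/11)
intersection: [2/33, 4/55)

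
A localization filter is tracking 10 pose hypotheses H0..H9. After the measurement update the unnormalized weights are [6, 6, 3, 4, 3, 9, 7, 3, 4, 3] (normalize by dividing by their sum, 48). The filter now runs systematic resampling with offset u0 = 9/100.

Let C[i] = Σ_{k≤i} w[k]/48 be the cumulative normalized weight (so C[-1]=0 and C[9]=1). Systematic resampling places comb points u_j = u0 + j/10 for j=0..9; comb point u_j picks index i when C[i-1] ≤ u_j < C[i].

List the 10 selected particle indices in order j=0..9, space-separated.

C = [1/8, 1/4, 5/16, 19/48, 11/24, 31/48, 19/24, 41/48, 15/16, 1]
j=0: u_0=9/100 ∈ [0, 1/8) → index 0
j=1: u_1=19/100 ∈ [1/8, 1/4) → index 1
j=2: u_2=29/100 ∈ [1/4, 5/16) → index 2
j=3: u_3=39/100 ∈ [5/16, 19/48) → index 3
j=4: u_4=49/100 ∈ [11/24, 31/48) → index 5
j=5: u_5=59/100 ∈ [11/24, 31/48) → index 5
j=6: u_6=69/100 ∈ [31/48, 19/24) → index 6
j=7: u_7=79/100 ∈ [31/48, 19/24) → index 6
j=8: u_8=89/100 ∈ [41/48, 15/16) → index 8
j=9: u_9=99/100 ∈ [15/16, 1) → index 9

0 1 2 3 5 5 6 6 8 9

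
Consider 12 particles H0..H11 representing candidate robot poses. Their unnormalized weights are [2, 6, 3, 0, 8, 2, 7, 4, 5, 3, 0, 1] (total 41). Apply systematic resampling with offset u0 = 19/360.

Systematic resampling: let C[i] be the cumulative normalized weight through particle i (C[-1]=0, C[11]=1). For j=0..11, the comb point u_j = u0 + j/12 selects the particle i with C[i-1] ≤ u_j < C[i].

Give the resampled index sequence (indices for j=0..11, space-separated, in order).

1 1 2 4 4 5 6 6 7 8 8 9

C = [2/41, 8/41, 11/41, 11/41, 19/41, 21/41, 28/41, 32/41, 37/41, 40/41, 40/41, 1]
j=0: u_0=19/360 ∈ [2/41, 8/41) → index 1
j=1: u_1=49/360 ∈ [2/41, 8/41) → index 1
j=2: u_2=79/360 ∈ [8/41, 11/41) → index 2
j=3: u_3=109/360 ∈ [11/41, 19/41) → index 4
j=4: u_4=139/360 ∈ [11/41, 19/41) → index 4
j=5: u_5=169/360 ∈ [19/41, 21/41) → index 5
j=6: u_6=199/360 ∈ [21/41, 28/41) → index 6
j=7: u_7=229/360 ∈ [21/41, 28/41) → index 6
j=8: u_8=259/360 ∈ [28/41, 32/41) → index 7
j=9: u_9=289/360 ∈ [32/41, 37/41) → index 8
j=10: u_10=319/360 ∈ [32/41, 37/41) → index 8
j=11: u_11=349/360 ∈ [37/41, 40/41) → index 9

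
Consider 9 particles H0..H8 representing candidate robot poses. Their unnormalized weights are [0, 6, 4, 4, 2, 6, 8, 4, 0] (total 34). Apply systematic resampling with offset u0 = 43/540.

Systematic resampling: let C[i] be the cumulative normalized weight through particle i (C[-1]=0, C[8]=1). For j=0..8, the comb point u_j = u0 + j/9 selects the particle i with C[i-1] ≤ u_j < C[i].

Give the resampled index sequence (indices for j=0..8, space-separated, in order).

C = [0, 3/17, 5/17, 7/17, 8/17, 11/17, 15/17, 1, 1]
j=0: u_0=43/540 ∈ [0, 3/17) → index 1
j=1: u_1=103/540 ∈ [3/17, 5/17) → index 2
j=2: u_2=163/540 ∈ [5/17, 7/17) → index 3
j=3: u_3=223/540 ∈ [7/17, 8/17) → index 4
j=4: u_4=283/540 ∈ [8/17, 11/17) → index 5
j=5: u_5=343/540 ∈ [8/17, 11/17) → index 5
j=6: u_6=403/540 ∈ [11/17, 15/17) → index 6
j=7: u_7=463/540 ∈ [11/17, 15/17) → index 6
j=8: u_8=523/540 ∈ [15/17, 1) → index 7

1 2 3 4 5 5 6 6 7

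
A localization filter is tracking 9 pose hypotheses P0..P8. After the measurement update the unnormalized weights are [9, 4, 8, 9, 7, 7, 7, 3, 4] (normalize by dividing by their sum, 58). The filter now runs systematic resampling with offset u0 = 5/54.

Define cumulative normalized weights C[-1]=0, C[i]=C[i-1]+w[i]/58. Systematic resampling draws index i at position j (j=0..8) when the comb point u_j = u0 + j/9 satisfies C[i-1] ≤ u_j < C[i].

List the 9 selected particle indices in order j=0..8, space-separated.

0 1 2 3 4 5 6 6 8

C = [9/58, 13/58, 21/58, 15/29, 37/58, 22/29, 51/58, 27/29, 1]
j=0: u_0=5/54 ∈ [0, 9/58) → index 0
j=1: u_1=11/54 ∈ [9/58, 13/58) → index 1
j=2: u_2=17/54 ∈ [13/58, 21/58) → index 2
j=3: u_3=23/54 ∈ [21/58, 15/29) → index 3
j=4: u_4=29/54 ∈ [15/29, 37/58) → index 4
j=5: u_5=35/54 ∈ [37/58, 22/29) → index 5
j=6: u_6=41/54 ∈ [22/29, 51/58) → index 6
j=7: u_7=47/54 ∈ [22/29, 51/58) → index 6
j=8: u_8=53/54 ∈ [27/29, 1) → index 8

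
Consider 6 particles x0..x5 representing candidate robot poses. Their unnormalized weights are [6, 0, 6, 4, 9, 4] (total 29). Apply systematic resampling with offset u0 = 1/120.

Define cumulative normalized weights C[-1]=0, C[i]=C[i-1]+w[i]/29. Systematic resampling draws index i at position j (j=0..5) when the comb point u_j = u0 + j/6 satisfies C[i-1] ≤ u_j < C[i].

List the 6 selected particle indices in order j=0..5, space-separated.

0 0 2 3 4 4

C = [6/29, 6/29, 12/29, 16/29, 25/29, 1]
j=0: u_0=1/120 ∈ [0, 6/29) → index 0
j=1: u_1=7/40 ∈ [0, 6/29) → index 0
j=2: u_2=41/120 ∈ [6/29, 12/29) → index 2
j=3: u_3=61/120 ∈ [12/29, 16/29) → index 3
j=4: u_4=27/40 ∈ [16/29, 25/29) → index 4
j=5: u_5=101/120 ∈ [16/29, 25/29) → index 4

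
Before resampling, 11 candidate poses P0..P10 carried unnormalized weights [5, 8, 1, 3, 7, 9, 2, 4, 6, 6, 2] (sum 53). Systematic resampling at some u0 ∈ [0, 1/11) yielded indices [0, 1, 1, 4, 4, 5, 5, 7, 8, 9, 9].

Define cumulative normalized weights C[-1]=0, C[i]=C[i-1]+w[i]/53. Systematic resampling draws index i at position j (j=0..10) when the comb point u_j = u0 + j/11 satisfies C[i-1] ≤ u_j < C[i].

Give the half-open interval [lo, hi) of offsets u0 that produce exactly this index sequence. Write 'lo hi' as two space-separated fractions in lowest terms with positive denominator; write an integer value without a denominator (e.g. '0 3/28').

C = [5/53, 13/53, 14/53, 17/53, 24/53, 33/53, 35/53, 39/53, 45/53, 51/53, 1]
j=0 picked index 0: u0 ∈ [0, 5/53)
j=1 picked index 1: u0 ∈ [2/583, 90/583)
j=2 picked index 1: u0 ∈ [-51/583, 37/583)
j=3 picked index 4: u0 ∈ [28/583, 105/583)
j=4 picked index 4: u0 ∈ [-25/583, 52/583)
j=5 picked index 5: u0 ∈ [-1/583, 98/583)
j=6 picked index 5: u0 ∈ [-54/583, 45/583)
j=7 picked index 7: u0 ∈ [14/583, 58/583)
j=8 picked index 8: u0 ∈ [5/583, 71/583)
j=9 picked index 9: u0 ∈ [18/583, 84/583)
j=10 picked index 9: u0 ∈ [-35/583, 31/583)
intersection: [28/583, 31/583)

28/583 31/583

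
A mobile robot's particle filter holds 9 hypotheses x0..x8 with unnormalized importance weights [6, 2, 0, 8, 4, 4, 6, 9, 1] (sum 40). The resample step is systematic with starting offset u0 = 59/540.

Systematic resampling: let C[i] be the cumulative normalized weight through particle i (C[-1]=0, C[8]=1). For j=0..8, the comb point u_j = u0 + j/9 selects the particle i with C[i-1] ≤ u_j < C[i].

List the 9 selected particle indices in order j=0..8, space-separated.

0 3 3 4 5 6 7 7 8

C = [3/20, 1/5, 1/5, 2/5, 1/2, 3/5, 3/4, 39/40, 1]
j=0: u_0=59/540 ∈ [0, 3/20) → index 0
j=1: u_1=119/540 ∈ [1/5, 2/5) → index 3
j=2: u_2=179/540 ∈ [1/5, 2/5) → index 3
j=3: u_3=239/540 ∈ [2/5, 1/2) → index 4
j=4: u_4=299/540 ∈ [1/2, 3/5) → index 5
j=5: u_5=359/540 ∈ [3/5, 3/4) → index 6
j=6: u_6=419/540 ∈ [3/4, 39/40) → index 7
j=7: u_7=479/540 ∈ [3/4, 39/40) → index 7
j=8: u_8=539/540 ∈ [39/40, 1) → index 8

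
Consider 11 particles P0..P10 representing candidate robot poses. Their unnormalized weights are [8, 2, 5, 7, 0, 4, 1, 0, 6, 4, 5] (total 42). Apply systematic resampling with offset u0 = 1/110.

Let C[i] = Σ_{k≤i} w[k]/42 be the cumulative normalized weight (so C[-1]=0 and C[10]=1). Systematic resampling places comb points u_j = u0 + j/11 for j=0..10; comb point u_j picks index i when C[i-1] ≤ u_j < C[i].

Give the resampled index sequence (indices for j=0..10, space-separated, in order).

C = [4/21, 5/21, 5/14, 11/21, 11/21, 13/21, 9/14, 9/14, 11/14, 37/42, 1]
j=0: u_0=1/110 ∈ [0, 4/21) → index 0
j=1: u_1=1/10 ∈ [0, 4/21) → index 0
j=2: u_2=21/110 ∈ [4/21, 5/21) → index 1
j=3: u_3=31/110 ∈ [5/21, 5/14) → index 2
j=4: u_4=41/110 ∈ [5/14, 11/21) → index 3
j=5: u_5=51/110 ∈ [5/14, 11/21) → index 3
j=6: u_6=61/110 ∈ [11/21, 13/21) → index 5
j=7: u_7=71/110 ∈ [9/14, 11/14) → index 8
j=8: u_8=81/110 ∈ [9/14, 11/14) → index 8
j=9: u_9=91/110 ∈ [11/14, 37/42) → index 9
j=10: u_10=101/110 ∈ [37/42, 1) → index 10

0 0 1 2 3 3 5 8 8 9 10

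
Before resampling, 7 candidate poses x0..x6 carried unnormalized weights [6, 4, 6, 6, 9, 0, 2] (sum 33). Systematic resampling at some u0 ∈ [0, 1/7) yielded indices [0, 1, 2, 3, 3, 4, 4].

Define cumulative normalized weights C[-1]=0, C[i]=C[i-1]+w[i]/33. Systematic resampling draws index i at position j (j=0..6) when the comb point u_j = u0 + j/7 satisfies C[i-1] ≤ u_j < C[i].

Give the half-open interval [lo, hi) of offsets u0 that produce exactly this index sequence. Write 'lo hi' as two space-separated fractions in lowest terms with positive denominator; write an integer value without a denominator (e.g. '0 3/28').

C = [2/11, 10/33, 16/33, 2/3, 31/33, 31/33, 1]
j=0 picked index 0: u0 ∈ [0, 2/11)
j=1 picked index 1: u0 ∈ [3/77, 37/231)
j=2 picked index 2: u0 ∈ [4/231, 46/231)
j=3 picked index 3: u0 ∈ [13/231, 5/21)
j=4 picked index 3: u0 ∈ [-20/231, 2/21)
j=5 picked index 4: u0 ∈ [-1/21, 52/231)
j=6 picked index 4: u0 ∈ [-4/21, 19/231)
intersection: [13/231, 19/231)

13/231 19/231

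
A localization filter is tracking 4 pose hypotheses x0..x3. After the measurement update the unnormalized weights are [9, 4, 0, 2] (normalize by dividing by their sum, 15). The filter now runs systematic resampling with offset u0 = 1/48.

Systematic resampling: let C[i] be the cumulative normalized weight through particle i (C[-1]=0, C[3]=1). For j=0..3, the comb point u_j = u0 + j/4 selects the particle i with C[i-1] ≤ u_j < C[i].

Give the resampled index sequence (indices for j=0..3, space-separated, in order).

0 0 0 1

C = [3/5, 13/15, 13/15, 1]
j=0: u_0=1/48 ∈ [0, 3/5) → index 0
j=1: u_1=13/48 ∈ [0, 3/5) → index 0
j=2: u_2=25/48 ∈ [0, 3/5) → index 0
j=3: u_3=37/48 ∈ [3/5, 13/15) → index 1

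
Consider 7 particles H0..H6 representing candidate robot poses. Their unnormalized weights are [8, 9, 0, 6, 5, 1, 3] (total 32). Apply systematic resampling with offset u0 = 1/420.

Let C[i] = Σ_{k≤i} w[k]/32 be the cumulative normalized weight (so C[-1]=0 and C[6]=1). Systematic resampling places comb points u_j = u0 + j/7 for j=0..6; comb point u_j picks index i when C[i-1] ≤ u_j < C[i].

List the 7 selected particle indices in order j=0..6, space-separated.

0 0 1 1 3 3 4

C = [1/4, 17/32, 17/32, 23/32, 7/8, 29/32, 1]
j=0: u_0=1/420 ∈ [0, 1/4) → index 0
j=1: u_1=61/420 ∈ [0, 1/4) → index 0
j=2: u_2=121/420 ∈ [1/4, 17/32) → index 1
j=3: u_3=181/420 ∈ [1/4, 17/32) → index 1
j=4: u_4=241/420 ∈ [17/32, 23/32) → index 3
j=5: u_5=43/60 ∈ [17/32, 23/32) → index 3
j=6: u_6=361/420 ∈ [23/32, 7/8) → index 4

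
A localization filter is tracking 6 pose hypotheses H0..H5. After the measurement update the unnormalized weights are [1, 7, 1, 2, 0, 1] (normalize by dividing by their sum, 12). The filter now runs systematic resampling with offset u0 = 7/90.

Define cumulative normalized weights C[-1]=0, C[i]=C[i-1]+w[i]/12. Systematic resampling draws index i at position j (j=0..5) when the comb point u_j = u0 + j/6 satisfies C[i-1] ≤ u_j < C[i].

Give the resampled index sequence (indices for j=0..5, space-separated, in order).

0 1 1 1 2 3

C = [1/12, 2/3, 3/4, 11/12, 11/12, 1]
j=0: u_0=7/90 ∈ [0, 1/12) → index 0
j=1: u_1=11/45 ∈ [1/12, 2/3) → index 1
j=2: u_2=37/90 ∈ [1/12, 2/3) → index 1
j=3: u_3=26/45 ∈ [1/12, 2/3) → index 1
j=4: u_4=67/90 ∈ [2/3, 3/4) → index 2
j=5: u_5=41/45 ∈ [3/4, 11/12) → index 3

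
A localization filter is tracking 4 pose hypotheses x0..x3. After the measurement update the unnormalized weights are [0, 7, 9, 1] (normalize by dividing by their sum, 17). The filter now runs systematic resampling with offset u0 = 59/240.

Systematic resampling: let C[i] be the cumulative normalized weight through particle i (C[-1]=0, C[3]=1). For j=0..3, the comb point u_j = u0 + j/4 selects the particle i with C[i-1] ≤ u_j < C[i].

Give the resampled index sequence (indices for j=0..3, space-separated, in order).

C = [0, 7/17, 16/17, 1]
j=0: u_0=59/240 ∈ [0, 7/17) → index 1
j=1: u_1=119/240 ∈ [7/17, 16/17) → index 2
j=2: u_2=179/240 ∈ [7/17, 16/17) → index 2
j=3: u_3=239/240 ∈ [16/17, 1) → index 3

1 2 2 3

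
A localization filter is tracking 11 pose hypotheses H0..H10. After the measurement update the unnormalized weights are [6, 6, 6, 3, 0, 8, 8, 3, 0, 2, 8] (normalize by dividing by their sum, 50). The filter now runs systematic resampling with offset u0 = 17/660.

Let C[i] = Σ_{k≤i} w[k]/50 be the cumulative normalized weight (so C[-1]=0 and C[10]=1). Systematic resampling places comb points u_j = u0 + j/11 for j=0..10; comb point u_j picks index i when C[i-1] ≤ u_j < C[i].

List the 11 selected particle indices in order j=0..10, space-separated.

0 0 1 2 3 5 5 6 7 10 10

C = [3/25, 6/25, 9/25, 21/50, 21/50, 29/50, 37/50, 4/5, 4/5, 21/25, 1]
j=0: u_0=17/660 ∈ [0, 3/25) → index 0
j=1: u_1=7/60 ∈ [0, 3/25) → index 0
j=2: u_2=137/660 ∈ [3/25, 6/25) → index 1
j=3: u_3=197/660 ∈ [6/25, 9/25) → index 2
j=4: u_4=257/660 ∈ [9/25, 21/50) → index 3
j=5: u_5=317/660 ∈ [21/50, 29/50) → index 5
j=6: u_6=377/660 ∈ [21/50, 29/50) → index 5
j=7: u_7=437/660 ∈ [29/50, 37/50) → index 6
j=8: u_8=497/660 ∈ [37/50, 4/5) → index 7
j=9: u_9=557/660 ∈ [21/25, 1) → index 10
j=10: u_10=617/660 ∈ [21/25, 1) → index 10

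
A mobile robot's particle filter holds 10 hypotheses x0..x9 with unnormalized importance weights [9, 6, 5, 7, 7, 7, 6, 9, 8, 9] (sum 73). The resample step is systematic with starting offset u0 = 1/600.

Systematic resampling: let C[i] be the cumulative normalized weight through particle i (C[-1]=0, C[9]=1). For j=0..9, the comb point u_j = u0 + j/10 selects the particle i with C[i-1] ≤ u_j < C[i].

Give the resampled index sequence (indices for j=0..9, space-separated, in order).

0 0 1 3 4 5 6 7 8 9

C = [9/73, 15/73, 20/73, 27/73, 34/73, 41/73, 47/73, 56/73, 64/73, 1]
j=0: u_0=1/600 ∈ [0, 9/73) → index 0
j=1: u_1=61/600 ∈ [0, 9/73) → index 0
j=2: u_2=121/600 ∈ [9/73, 15/73) → index 1
j=3: u_3=181/600 ∈ [20/73, 27/73) → index 3
j=4: u_4=241/600 ∈ [27/73, 34/73) → index 4
j=5: u_5=301/600 ∈ [34/73, 41/73) → index 5
j=6: u_6=361/600 ∈ [41/73, 47/73) → index 6
j=7: u_7=421/600 ∈ [47/73, 56/73) → index 7
j=8: u_8=481/600 ∈ [56/73, 64/73) → index 8
j=9: u_9=541/600 ∈ [64/73, 1) → index 9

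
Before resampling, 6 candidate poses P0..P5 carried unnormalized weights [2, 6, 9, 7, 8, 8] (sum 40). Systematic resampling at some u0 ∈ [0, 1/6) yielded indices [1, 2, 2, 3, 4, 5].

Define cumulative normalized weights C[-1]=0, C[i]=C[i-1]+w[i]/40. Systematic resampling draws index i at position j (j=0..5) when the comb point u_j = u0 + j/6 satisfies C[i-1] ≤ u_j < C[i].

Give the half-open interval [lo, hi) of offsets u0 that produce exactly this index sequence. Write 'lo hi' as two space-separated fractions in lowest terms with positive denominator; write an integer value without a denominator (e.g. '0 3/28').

1/20 11/120

C = [1/20, 1/5, 17/40, 3/5, 4/5, 1]
j=0 picked index 1: u0 ∈ [1/20, 1/5)
j=1 picked index 2: u0 ∈ [1/30, 31/120)
j=2 picked index 2: u0 ∈ [-2/15, 11/120)
j=3 picked index 3: u0 ∈ [-3/40, 1/10)
j=4 picked index 4: u0 ∈ [-1/15, 2/15)
j=5 picked index 5: u0 ∈ [-1/30, 1/6)
intersection: [1/20, 11/120)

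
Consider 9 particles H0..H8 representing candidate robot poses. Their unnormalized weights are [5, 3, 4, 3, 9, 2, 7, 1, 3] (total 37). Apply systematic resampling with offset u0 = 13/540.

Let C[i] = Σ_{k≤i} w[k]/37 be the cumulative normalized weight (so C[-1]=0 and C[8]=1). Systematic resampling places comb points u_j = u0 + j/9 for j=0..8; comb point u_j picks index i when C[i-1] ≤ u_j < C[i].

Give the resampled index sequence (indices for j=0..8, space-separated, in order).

C = [5/37, 8/37, 12/37, 15/37, 24/37, 26/37, 33/37, 34/37, 1]
j=0: u_0=13/540 ∈ [0, 5/37) → index 0
j=1: u_1=73/540 ∈ [5/37, 8/37) → index 1
j=2: u_2=133/540 ∈ [8/37, 12/37) → index 2
j=3: u_3=193/540 ∈ [12/37, 15/37) → index 3
j=4: u_4=253/540 ∈ [15/37, 24/37) → index 4
j=5: u_5=313/540 ∈ [15/37, 24/37) → index 4
j=6: u_6=373/540 ∈ [24/37, 26/37) → index 5
j=7: u_7=433/540 ∈ [26/37, 33/37) → index 6
j=8: u_8=493/540 ∈ [33/37, 34/37) → index 7

0 1 2 3 4 4 5 6 7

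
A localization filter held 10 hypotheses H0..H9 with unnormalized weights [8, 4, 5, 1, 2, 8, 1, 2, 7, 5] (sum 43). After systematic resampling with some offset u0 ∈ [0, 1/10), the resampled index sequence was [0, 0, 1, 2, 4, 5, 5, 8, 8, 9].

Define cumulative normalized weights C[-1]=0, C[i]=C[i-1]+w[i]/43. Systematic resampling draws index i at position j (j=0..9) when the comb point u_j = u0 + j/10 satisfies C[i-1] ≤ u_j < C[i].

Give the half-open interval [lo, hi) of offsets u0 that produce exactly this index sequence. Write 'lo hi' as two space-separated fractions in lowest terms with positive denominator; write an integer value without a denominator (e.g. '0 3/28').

9/430 11/215

C = [8/43, 12/43, 17/43, 18/43, 20/43, 28/43, 29/43, 31/43, 38/43, 1]
j=0 picked index 0: u0 ∈ [0, 8/43)
j=1 picked index 0: u0 ∈ [-1/10, 37/430)
j=2 picked index 1: u0 ∈ [-3/215, 17/215)
j=3 picked index 2: u0 ∈ [-9/430, 41/430)
j=4 picked index 4: u0 ∈ [4/215, 14/215)
j=5 picked index 5: u0 ∈ [-3/86, 13/86)
j=6 picked index 5: u0 ∈ [-29/215, 11/215)
j=7 picked index 8: u0 ∈ [9/430, 79/430)
j=8 picked index 8: u0 ∈ [-17/215, 18/215)
j=9 picked index 9: u0 ∈ [-7/430, 1/10)
intersection: [9/430, 11/215)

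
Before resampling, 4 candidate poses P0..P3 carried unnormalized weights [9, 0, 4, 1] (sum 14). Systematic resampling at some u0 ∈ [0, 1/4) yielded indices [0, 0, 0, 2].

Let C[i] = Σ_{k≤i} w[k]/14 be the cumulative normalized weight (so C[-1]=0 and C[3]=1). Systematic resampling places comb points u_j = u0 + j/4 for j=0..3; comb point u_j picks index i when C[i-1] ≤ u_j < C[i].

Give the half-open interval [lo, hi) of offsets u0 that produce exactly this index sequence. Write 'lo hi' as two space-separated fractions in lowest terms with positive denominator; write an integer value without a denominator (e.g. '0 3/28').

0 1/7

C = [9/14, 9/14, 13/14, 1]
j=0 picked index 0: u0 ∈ [0, 9/14)
j=1 picked index 0: u0 ∈ [-1/4, 11/28)
j=2 picked index 0: u0 ∈ [-1/2, 1/7)
j=3 picked index 2: u0 ∈ [-3/28, 5/28)
intersection: [0, 1/7)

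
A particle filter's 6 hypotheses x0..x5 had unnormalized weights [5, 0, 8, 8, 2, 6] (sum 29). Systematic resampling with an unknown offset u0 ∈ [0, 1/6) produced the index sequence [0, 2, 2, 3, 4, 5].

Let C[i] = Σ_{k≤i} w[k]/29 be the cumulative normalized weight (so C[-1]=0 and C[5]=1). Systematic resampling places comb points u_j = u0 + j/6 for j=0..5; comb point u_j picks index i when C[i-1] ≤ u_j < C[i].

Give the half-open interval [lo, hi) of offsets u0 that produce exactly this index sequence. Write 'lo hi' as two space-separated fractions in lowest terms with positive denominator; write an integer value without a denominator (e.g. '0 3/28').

5/87 10/87

C = [5/29, 5/29, 13/29, 21/29, 23/29, 1]
j=0 picked index 0: u0 ∈ [0, 5/29)
j=1 picked index 2: u0 ∈ [1/174, 49/174)
j=2 picked index 2: u0 ∈ [-14/87, 10/87)
j=3 picked index 3: u0 ∈ [-3/58, 13/58)
j=4 picked index 4: u0 ∈ [5/87, 11/87)
j=5 picked index 5: u0 ∈ [-7/174, 1/6)
intersection: [5/87, 10/87)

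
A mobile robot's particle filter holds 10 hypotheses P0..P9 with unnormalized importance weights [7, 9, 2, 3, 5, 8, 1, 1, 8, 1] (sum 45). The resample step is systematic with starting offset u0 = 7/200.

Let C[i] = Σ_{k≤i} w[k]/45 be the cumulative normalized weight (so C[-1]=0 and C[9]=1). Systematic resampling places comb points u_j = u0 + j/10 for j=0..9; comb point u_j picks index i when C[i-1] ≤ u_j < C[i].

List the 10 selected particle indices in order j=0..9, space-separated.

C = [7/45, 16/45, 2/5, 7/15, 26/45, 34/45, 7/9, 4/5, 44/45, 1]
j=0: u_0=7/200 ∈ [0, 7/45) → index 0
j=1: u_1=27/200 ∈ [0, 7/45) → index 0
j=2: u_2=47/200 ∈ [7/45, 16/45) → index 1
j=3: u_3=67/200 ∈ [7/45, 16/45) → index 1
j=4: u_4=87/200 ∈ [2/5, 7/15) → index 3
j=5: u_5=107/200 ∈ [7/15, 26/45) → index 4
j=6: u_6=127/200 ∈ [26/45, 34/45) → index 5
j=7: u_7=147/200 ∈ [26/45, 34/45) → index 5
j=8: u_8=167/200 ∈ [4/5, 44/45) → index 8
j=9: u_9=187/200 ∈ [4/5, 44/45) → index 8

0 0 1 1 3 4 5 5 8 8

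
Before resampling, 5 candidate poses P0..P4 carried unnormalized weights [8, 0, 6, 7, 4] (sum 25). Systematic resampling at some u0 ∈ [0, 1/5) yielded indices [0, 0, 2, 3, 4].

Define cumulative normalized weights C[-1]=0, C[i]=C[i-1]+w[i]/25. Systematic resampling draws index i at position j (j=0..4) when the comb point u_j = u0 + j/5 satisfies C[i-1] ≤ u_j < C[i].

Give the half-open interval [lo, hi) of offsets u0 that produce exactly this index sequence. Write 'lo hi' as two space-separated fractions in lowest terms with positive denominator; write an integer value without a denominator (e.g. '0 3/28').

C = [8/25, 8/25, 14/25, 21/25, 1]
j=0 picked index 0: u0 ∈ [0, 8/25)
j=1 picked index 0: u0 ∈ [-1/5, 3/25)
j=2 picked index 2: u0 ∈ [-2/25, 4/25)
j=3 picked index 3: u0 ∈ [-1/25, 6/25)
j=4 picked index 4: u0 ∈ [1/25, 1/5)
intersection: [1/25, 3/25)

1/25 3/25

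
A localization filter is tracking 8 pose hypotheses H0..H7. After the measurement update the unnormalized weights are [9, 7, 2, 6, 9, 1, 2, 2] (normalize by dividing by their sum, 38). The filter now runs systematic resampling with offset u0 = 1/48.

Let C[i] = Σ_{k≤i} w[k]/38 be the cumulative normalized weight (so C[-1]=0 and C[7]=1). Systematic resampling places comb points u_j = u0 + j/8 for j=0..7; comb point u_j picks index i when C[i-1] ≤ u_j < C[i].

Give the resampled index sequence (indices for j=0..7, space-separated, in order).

0 0 1 1 3 4 4 6

C = [9/38, 8/19, 9/19, 12/19, 33/38, 17/19, 18/19, 1]
j=0: u_0=1/48 ∈ [0, 9/38) → index 0
j=1: u_1=7/48 ∈ [0, 9/38) → index 0
j=2: u_2=13/48 ∈ [9/38, 8/19) → index 1
j=3: u_3=19/48 ∈ [9/38, 8/19) → index 1
j=4: u_4=25/48 ∈ [9/19, 12/19) → index 3
j=5: u_5=31/48 ∈ [12/19, 33/38) → index 4
j=6: u_6=37/48 ∈ [12/19, 33/38) → index 4
j=7: u_7=43/48 ∈ [17/19, 18/19) → index 6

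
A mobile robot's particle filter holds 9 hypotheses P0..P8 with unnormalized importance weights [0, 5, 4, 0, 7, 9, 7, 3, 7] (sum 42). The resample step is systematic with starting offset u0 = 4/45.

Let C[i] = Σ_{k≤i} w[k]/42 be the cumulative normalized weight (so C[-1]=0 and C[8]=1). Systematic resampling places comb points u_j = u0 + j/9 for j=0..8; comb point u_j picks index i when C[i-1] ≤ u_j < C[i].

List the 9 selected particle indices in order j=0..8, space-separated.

C = [0, 5/42, 3/14, 3/14, 8/21, 25/42, 16/21, 5/6, 1]
j=0: u_0=4/45 ∈ [0, 5/42) → index 1
j=1: u_1=1/5 ∈ [5/42, 3/14) → index 2
j=2: u_2=14/45 ∈ [3/14, 8/21) → index 4
j=3: u_3=19/45 ∈ [8/21, 25/42) → index 5
j=4: u_4=8/15 ∈ [8/21, 25/42) → index 5
j=5: u_5=29/45 ∈ [25/42, 16/21) → index 6
j=6: u_6=34/45 ∈ [25/42, 16/21) → index 6
j=7: u_7=13/15 ∈ [5/6, 1) → index 8
j=8: u_8=44/45 ∈ [5/6, 1) → index 8

1 2 4 5 5 6 6 8 8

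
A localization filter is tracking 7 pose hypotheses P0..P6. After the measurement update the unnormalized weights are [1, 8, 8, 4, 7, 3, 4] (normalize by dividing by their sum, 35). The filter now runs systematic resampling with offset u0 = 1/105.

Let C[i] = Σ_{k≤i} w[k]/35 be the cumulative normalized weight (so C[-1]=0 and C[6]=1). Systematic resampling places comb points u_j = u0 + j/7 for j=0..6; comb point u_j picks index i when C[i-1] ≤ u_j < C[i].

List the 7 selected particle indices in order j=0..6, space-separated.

C = [1/35, 9/35, 17/35, 3/5, 4/5, 31/35, 1]
j=0: u_0=1/105 ∈ [0, 1/35) → index 0
j=1: u_1=16/105 ∈ [1/35, 9/35) → index 1
j=2: u_2=31/105 ∈ [9/35, 17/35) → index 2
j=3: u_3=46/105 ∈ [9/35, 17/35) → index 2
j=4: u_4=61/105 ∈ [17/35, 3/5) → index 3
j=5: u_5=76/105 ∈ [3/5, 4/5) → index 4
j=6: u_6=13/15 ∈ [4/5, 31/35) → index 5

0 1 2 2 3 4 5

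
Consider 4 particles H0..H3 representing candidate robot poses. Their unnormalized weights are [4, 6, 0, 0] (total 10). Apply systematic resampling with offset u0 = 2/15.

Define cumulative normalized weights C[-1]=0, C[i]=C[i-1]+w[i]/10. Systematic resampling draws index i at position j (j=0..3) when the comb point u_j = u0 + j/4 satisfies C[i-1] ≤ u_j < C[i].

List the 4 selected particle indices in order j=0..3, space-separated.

0 0 1 1

C = [2/5, 1, 1, 1]
j=0: u_0=2/15 ∈ [0, 2/5) → index 0
j=1: u_1=23/60 ∈ [0, 2/5) → index 0
j=2: u_2=19/30 ∈ [2/5, 1) → index 1
j=3: u_3=53/60 ∈ [2/5, 1) → index 1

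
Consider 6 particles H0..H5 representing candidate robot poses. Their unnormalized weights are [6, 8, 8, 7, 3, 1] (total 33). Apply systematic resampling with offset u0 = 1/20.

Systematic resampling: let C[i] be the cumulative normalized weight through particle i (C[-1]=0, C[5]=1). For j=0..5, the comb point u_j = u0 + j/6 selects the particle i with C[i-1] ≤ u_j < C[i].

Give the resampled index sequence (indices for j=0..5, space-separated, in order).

0 1 1 2 3 4

C = [2/11, 14/33, 2/3, 29/33, 32/33, 1]
j=0: u_0=1/20 ∈ [0, 2/11) → index 0
j=1: u_1=13/60 ∈ [2/11, 14/33) → index 1
j=2: u_2=23/60 ∈ [2/11, 14/33) → index 1
j=3: u_3=11/20 ∈ [14/33, 2/3) → index 2
j=4: u_4=43/60 ∈ [2/3, 29/33) → index 3
j=5: u_5=53/60 ∈ [29/33, 32/33) → index 4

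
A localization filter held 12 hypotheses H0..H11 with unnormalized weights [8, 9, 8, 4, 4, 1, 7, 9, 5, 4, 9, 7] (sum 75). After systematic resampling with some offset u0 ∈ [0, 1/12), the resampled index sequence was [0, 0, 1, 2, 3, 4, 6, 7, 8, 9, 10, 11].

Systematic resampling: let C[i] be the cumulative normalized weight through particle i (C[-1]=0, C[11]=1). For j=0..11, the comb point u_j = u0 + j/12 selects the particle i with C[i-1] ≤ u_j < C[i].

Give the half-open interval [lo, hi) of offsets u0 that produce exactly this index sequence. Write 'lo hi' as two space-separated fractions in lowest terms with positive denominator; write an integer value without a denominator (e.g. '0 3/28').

C = [8/75, 17/75, 1/3, 29/75, 11/25, 34/75, 41/75, 2/3, 11/15, 59/75, 68/75, 1]
j=0 picked index 0: u0 ∈ [0, 8/75)
j=1 picked index 0: u0 ∈ [-1/12, 7/300)
j=2 picked index 1: u0 ∈ [-3/50, 3/50)
j=3 picked index 2: u0 ∈ [-7/300, 1/12)
j=4 picked index 3: u0 ∈ [0, 4/75)
j=5 picked index 4: u0 ∈ [-3/100, 7/300)
j=6 picked index 6: u0 ∈ [-7/150, 7/150)
j=7 picked index 7: u0 ∈ [-11/300, 1/12)
j=8 picked index 8: u0 ∈ [0, 1/15)
j=9 picked index 9: u0 ∈ [-1/60, 11/300)
j=10 picked index 10: u0 ∈ [-7/150, 11/150)
j=11 picked index 11: u0 ∈ [-1/100, 1/12)
intersection: [0, 7/300)

0 7/300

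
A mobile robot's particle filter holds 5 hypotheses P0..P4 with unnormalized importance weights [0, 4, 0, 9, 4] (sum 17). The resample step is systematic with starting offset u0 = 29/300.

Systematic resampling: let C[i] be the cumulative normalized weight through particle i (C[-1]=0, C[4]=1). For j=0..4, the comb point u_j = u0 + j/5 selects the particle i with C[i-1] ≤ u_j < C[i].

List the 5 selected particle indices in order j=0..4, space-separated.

C = [0, 4/17, 4/17, 13/17, 1]
j=0: u_0=29/300 ∈ [0, 4/17) → index 1
j=1: u_1=89/300 ∈ [4/17, 13/17) → index 3
j=2: u_2=149/300 ∈ [4/17, 13/17) → index 3
j=3: u_3=209/300 ∈ [4/17, 13/17) → index 3
j=4: u_4=269/300 ∈ [13/17, 1) → index 4

1 3 3 3 4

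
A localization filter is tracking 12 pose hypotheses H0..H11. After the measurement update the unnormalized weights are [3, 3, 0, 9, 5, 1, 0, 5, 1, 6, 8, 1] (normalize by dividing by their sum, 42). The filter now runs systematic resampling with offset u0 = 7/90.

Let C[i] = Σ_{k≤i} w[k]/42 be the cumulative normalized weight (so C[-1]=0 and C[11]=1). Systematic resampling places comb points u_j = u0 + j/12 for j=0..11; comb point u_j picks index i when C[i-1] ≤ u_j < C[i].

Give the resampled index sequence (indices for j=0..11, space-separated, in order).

C = [1/14, 1/7, 1/7, 5/14, 10/21, 1/2, 1/2, 13/21, 9/14, 11/14, 41/42, 1]
j=0: u_0=7/90 ∈ [1/14, 1/7) → index 1
j=1: u_1=29/180 ∈ [1/7, 5/14) → index 3
j=2: u_2=11/45 ∈ [1/7, 5/14) → index 3
j=3: u_3=59/180 ∈ [1/7, 5/14) → index 3
j=4: u_4=37/90 ∈ [5/14, 10/21) → index 4
j=5: u_5=89/180 ∈ [10/21, 1/2) → index 5
j=6: u_6=26/45 ∈ [1/2, 13/21) → index 7
j=7: u_7=119/180 ∈ [9/14, 11/14) → index 9
j=8: u_8=67/90 ∈ [9/14, 11/14) → index 9
j=9: u_9=149/180 ∈ [11/14, 41/42) → index 10
j=10: u_10=41/45 ∈ [11/14, 41/42) → index 10
j=11: u_11=179/180 ∈ [41/42, 1) → index 11

1 3 3 3 4 5 7 9 9 10 10 11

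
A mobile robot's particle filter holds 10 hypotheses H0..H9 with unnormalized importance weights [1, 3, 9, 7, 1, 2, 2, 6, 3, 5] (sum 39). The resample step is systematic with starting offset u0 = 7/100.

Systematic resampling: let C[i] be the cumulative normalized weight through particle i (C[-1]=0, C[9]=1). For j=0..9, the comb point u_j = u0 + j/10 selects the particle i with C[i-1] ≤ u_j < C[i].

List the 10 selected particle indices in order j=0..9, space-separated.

1 2 2 3 3 5 7 7 8 9

C = [1/39, 4/39, 1/3, 20/39, 7/13, 23/39, 25/39, 31/39, 34/39, 1]
j=0: u_0=7/100 ∈ [1/39, 4/39) → index 1
j=1: u_1=17/100 ∈ [4/39, 1/3) → index 2
j=2: u_2=27/100 ∈ [4/39, 1/3) → index 2
j=3: u_3=37/100 ∈ [1/3, 20/39) → index 3
j=4: u_4=47/100 ∈ [1/3, 20/39) → index 3
j=5: u_5=57/100 ∈ [7/13, 23/39) → index 5
j=6: u_6=67/100 ∈ [25/39, 31/39) → index 7
j=7: u_7=77/100 ∈ [25/39, 31/39) → index 7
j=8: u_8=87/100 ∈ [31/39, 34/39) → index 8
j=9: u_9=97/100 ∈ [34/39, 1) → index 9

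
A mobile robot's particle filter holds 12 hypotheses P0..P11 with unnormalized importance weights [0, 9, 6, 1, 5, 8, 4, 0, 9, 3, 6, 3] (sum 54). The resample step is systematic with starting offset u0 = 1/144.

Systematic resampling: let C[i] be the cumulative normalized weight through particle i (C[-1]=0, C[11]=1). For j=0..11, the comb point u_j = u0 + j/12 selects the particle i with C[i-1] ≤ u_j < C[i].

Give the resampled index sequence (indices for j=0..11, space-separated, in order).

C = [0, 1/6, 5/18, 8/27, 7/18, 29/54, 11/18, 11/18, 7/9, 5/6, 17/18, 1]
j=0: u_0=1/144 ∈ [0, 1/6) → index 1
j=1: u_1=13/144 ∈ [0, 1/6) → index 1
j=2: u_2=25/144 ∈ [1/6, 5/18) → index 2
j=3: u_3=37/144 ∈ [1/6, 5/18) → index 2
j=4: u_4=49/144 ∈ [8/27, 7/18) → index 4
j=5: u_5=61/144 ∈ [7/18, 29/54) → index 5
j=6: u_6=73/144 ∈ [7/18, 29/54) → index 5
j=7: u_7=85/144 ∈ [29/54, 11/18) → index 6
j=8: u_8=97/144 ∈ [11/18, 7/9) → index 8
j=9: u_9=109/144 ∈ [11/18, 7/9) → index 8
j=10: u_10=121/144 ∈ [5/6, 17/18) → index 10
j=11: u_11=133/144 ∈ [5/6, 17/18) → index 10

1 1 2 2 4 5 5 6 8 8 10 10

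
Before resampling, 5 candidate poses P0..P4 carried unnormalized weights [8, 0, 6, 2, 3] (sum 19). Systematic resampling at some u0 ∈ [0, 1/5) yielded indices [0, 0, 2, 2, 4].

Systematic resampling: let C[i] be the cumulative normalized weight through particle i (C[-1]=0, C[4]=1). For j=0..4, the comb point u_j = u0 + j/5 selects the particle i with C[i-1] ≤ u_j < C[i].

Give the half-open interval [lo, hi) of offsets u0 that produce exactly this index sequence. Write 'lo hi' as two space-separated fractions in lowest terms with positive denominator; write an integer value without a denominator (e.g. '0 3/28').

4/95 13/95

C = [8/19, 8/19, 14/19, 16/19, 1]
j=0 picked index 0: u0 ∈ [0, 8/19)
j=1 picked index 0: u0 ∈ [-1/5, 21/95)
j=2 picked index 2: u0 ∈ [2/95, 32/95)
j=3 picked index 2: u0 ∈ [-17/95, 13/95)
j=4 picked index 4: u0 ∈ [4/95, 1/5)
intersection: [4/95, 13/95)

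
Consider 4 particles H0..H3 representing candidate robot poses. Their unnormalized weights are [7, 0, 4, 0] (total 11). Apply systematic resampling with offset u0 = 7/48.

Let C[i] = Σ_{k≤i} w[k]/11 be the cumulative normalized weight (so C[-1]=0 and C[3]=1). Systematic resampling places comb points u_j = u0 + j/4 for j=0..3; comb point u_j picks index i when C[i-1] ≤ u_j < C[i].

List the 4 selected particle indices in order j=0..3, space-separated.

0 0 2 2

C = [7/11, 7/11, 1, 1]
j=0: u_0=7/48 ∈ [0, 7/11) → index 0
j=1: u_1=19/48 ∈ [0, 7/11) → index 0
j=2: u_2=31/48 ∈ [7/11, 1) → index 2
j=3: u_3=43/48 ∈ [7/11, 1) → index 2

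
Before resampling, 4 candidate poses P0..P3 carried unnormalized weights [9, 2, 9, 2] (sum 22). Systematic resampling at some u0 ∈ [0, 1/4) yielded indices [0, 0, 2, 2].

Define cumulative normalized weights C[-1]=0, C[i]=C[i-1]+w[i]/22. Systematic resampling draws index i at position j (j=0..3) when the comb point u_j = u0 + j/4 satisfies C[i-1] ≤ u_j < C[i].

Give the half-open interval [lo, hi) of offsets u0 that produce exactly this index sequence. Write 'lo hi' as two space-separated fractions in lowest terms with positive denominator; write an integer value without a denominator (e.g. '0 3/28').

C = [9/22, 1/2, 10/11, 1]
j=0 picked index 0: u0 ∈ [0, 9/22)
j=1 picked index 0: u0 ∈ [-1/4, 7/44)
j=2 picked index 2: u0 ∈ [0, 9/22)
j=3 picked index 2: u0 ∈ [-1/4, 7/44)
intersection: [0, 7/44)

0 7/44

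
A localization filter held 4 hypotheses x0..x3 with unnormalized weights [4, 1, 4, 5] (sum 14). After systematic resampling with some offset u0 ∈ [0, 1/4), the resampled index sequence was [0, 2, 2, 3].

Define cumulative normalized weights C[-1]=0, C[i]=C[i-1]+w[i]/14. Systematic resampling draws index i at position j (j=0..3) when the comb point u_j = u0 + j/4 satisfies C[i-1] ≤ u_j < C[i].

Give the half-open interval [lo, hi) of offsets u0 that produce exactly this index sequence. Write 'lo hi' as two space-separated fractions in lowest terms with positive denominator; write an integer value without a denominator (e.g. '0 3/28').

3/28 1/7

C = [2/7, 5/14, 9/14, 1]
j=0 picked index 0: u0 ∈ [0, 2/7)
j=1 picked index 2: u0 ∈ [3/28, 11/28)
j=2 picked index 2: u0 ∈ [-1/7, 1/7)
j=3 picked index 3: u0 ∈ [-3/28, 1/4)
intersection: [3/28, 1/7)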